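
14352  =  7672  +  6680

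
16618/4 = 8309/2 = 4154.50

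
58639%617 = 24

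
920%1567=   920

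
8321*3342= 27808782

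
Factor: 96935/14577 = 3^(  -  1)*5^1*43^( - 1)* 113^ ( - 1 )*19387^1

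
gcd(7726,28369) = 1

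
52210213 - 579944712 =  -527734499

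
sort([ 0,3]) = [0,  3] 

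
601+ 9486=10087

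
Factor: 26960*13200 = 355872000 = 2^8*3^1 * 5^3 * 11^1 * 337^1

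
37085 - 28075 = 9010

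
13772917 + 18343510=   32116427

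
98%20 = 18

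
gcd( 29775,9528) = 1191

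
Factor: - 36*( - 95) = 2^2*3^2 * 5^1*19^1 = 3420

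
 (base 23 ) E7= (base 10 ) 329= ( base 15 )16e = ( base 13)1c4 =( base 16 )149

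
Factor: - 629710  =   -2^1*5^1*62971^1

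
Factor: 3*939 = 3^2*313^1 = 2817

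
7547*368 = 2777296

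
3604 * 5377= 19378708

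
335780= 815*412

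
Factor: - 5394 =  - 2^1*3^1 *29^1*31^1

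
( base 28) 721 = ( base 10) 5545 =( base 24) 9F1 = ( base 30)64p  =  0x15A9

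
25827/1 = 25827 = 25827.00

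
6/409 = 6/409 = 0.01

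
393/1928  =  393/1928 = 0.20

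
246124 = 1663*148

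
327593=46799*7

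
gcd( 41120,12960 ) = 160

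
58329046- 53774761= 4554285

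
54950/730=5495/73= 75.27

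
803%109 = 40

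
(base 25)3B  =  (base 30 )2q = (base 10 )86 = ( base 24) 3e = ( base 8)126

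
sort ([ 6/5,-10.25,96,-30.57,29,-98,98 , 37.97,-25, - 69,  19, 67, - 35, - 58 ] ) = [-98,-69,-58, - 35, - 30.57,-25,-10.25,6/5, 19,29,37.97, 67, 96, 98]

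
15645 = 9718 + 5927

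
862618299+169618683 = 1032236982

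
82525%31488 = 19549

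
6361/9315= 6361/9315 =0.68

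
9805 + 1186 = 10991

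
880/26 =440/13 = 33.85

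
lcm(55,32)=1760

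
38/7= 5 + 3/7  =  5.43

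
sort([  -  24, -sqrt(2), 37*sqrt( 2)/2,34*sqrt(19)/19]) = [  -  24, - sqrt( 2),34* sqrt(19 ) /19,37* sqrt(2)/2]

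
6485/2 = 6485/2 = 3242.50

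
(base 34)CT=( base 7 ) 1163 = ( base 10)437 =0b110110101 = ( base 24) I5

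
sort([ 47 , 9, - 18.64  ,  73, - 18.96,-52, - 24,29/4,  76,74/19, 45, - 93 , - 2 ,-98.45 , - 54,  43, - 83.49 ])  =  [ - 98.45, - 93, - 83.49, - 54, - 52, - 24, - 18.96, - 18.64,-2,74/19 , 29/4, 9,43,45,47,73,76]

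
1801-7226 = -5425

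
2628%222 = 186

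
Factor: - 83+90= 7^1 = 7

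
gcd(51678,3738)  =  6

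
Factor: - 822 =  - 2^1*3^1*137^1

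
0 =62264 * 0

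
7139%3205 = 729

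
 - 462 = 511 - 973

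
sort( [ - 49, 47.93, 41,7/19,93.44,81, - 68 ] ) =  [-68, - 49,  7/19,41,47.93, 81 , 93.44]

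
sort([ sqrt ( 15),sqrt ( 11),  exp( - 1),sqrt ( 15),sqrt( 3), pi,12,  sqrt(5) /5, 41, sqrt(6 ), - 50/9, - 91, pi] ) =[-91,  -  50/9,exp ( - 1),  sqrt(5 )/5,sqrt( 3) , sqrt( 6),  pi, pi, sqrt( 11 ), sqrt(15), sqrt( 15),12, 41 ]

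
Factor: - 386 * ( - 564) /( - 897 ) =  -2^3*13^( - 1)*23^( - 1)*47^1*193^1 = - 72568/299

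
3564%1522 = 520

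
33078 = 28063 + 5015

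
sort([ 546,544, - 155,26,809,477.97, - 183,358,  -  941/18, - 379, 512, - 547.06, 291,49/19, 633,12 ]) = [  -  547.06, - 379 , - 183,  -  155, - 941/18,49/19 , 12, 26,291, 358,477.97, 512,544, 546,633,809 ]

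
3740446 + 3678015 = 7418461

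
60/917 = 60/917 = 0.07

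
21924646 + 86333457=108258103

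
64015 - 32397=31618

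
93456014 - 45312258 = 48143756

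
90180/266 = 45090/133= 339.02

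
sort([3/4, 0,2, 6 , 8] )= [0,3/4,2, 6, 8 ] 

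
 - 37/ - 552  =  37/552 = 0.07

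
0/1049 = 0 = 0.00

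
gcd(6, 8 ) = 2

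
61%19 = 4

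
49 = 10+39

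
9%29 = 9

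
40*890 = 35600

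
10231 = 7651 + 2580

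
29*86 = 2494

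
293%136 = 21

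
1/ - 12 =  - 1 + 11/12 = -  0.08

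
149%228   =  149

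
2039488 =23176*88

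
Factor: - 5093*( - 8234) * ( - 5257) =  - 220456300834 = - 2^1*7^1*11^1*23^1*179^1*463^1*751^1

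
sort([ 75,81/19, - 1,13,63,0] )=[  -  1,0 , 81/19, 13, 63,75] 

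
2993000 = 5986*500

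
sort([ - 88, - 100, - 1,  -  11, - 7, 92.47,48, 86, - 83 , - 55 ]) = [  -  100, - 88,  -  83, - 55,  -  11,-7, - 1, 48, 86, 92.47 ]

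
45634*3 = 136902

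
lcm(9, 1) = 9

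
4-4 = 0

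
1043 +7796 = 8839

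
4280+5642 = 9922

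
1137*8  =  9096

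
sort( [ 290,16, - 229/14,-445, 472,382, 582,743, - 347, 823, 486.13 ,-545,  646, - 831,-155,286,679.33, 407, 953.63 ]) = [  -  831,-545, - 445, - 347, - 155, - 229/14, 16, 286,290,  382,407,  472,  486.13, 582, 646, 679.33, 743,823,953.63] 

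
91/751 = 91/751 =0.12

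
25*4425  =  110625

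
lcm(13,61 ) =793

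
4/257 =4/257 = 0.02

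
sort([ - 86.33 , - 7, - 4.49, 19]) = [ - 86.33,- 7, - 4.49 , 19] 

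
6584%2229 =2126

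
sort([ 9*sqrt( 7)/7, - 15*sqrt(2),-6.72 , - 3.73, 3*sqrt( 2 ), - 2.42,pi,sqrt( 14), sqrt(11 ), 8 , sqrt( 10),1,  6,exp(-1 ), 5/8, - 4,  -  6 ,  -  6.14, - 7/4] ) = [-15 * sqrt(2), - 6.72 ,-6.14, - 6, - 4 ,-3.73,-2.42,-7/4 , exp(  -  1 ) , 5/8 , 1,pi, sqrt(10 ) , sqrt ( 11 ),9*sqrt(  7 ) /7, sqrt( 14) , 3*sqrt( 2), 6, 8] 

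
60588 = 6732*9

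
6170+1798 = 7968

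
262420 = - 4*( -65605) 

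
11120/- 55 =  -203 + 9/11=-202.18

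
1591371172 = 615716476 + 975654696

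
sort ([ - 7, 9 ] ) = [ - 7,9]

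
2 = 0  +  2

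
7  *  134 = 938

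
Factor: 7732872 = 2^3 * 3^2*7^1 *67^1*229^1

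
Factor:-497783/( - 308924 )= 767/476 =2^( - 2)*7^( - 1 )*13^1*17^( - 1 )*59^1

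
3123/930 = 3+111/310 = 3.36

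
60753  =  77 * 789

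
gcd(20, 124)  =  4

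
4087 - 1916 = 2171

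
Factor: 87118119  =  3^3*11^1*47^1*79^2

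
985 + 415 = 1400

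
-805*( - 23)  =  18515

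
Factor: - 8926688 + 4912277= - 3^1*47^1*71^1  *401^1 =- 4014411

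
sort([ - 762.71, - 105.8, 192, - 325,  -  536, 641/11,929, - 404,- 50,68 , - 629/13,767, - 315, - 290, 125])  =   [ - 762.71, - 536, - 404,-325, - 315,-290, - 105.8, - 50, - 629/13, 641/11, 68, 125,192, 767,929 ]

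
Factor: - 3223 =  - 11^1 * 293^1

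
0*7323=0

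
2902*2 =5804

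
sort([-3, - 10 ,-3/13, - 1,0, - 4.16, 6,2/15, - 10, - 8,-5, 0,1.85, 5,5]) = [- 10, - 10,-8, - 5, - 4.16,-3 , - 1, - 3/13,0,0, 2/15,1.85, 5, 5,6 ]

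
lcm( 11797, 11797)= 11797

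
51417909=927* 55467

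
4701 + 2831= 7532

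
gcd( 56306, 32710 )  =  2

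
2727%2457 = 270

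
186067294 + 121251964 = 307319258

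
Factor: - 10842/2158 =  - 417/83 =-  3^1*83^ (  -  1)* 139^1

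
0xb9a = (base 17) A4C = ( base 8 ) 5632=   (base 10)2970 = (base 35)2eu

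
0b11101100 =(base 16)ec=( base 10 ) 236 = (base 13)152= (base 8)354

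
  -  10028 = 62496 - 72524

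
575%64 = 63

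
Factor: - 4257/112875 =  - 33/875  =  - 3^1*5^( - 3)*7^( - 1 )*11^1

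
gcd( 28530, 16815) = 15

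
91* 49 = 4459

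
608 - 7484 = -6876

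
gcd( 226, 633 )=1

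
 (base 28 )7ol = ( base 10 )6181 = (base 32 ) 615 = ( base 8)14045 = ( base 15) 1c71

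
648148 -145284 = 502864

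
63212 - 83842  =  -20630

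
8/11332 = 2/2833 = 0.00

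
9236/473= 9236/473=19.53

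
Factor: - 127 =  - 127^1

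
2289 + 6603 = 8892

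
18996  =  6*3166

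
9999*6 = 59994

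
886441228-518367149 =368074079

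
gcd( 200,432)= 8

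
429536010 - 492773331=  - 63237321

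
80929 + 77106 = 158035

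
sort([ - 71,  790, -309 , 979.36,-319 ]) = [ - 319, - 309,-71, 790,979.36]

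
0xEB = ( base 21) B4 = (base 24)9j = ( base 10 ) 235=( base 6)1031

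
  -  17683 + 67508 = 49825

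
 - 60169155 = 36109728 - 96278883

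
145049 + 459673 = 604722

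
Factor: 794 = 2^1*397^1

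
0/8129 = 0= 0.00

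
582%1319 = 582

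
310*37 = 11470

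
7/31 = 7/31 = 0.23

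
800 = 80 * 10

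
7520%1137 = 698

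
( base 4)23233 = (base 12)527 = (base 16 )2ef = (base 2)1011101111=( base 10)751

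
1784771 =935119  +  849652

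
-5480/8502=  - 2740/4251 = -0.64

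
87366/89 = 87366/89 = 981.64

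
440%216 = 8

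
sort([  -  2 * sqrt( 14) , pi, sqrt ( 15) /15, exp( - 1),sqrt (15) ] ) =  [ - 2*sqrt(14),  sqrt( 15) /15,exp ( - 1) , pi,sqrt( 15 )]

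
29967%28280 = 1687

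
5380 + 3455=8835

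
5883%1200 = 1083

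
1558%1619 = 1558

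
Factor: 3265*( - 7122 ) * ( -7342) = 2^2* 3^1*5^1*653^1*1187^1* 3671^1 = 170725948860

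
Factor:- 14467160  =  -2^3  *5^1*361679^1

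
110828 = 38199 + 72629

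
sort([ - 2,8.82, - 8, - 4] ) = [-8, - 4,-2,8.82 ] 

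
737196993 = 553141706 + 184055287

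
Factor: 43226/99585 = 2^1*3^( - 2 )*5^( - 1) * 2213^( - 1)*21613^1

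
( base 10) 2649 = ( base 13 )128A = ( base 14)D73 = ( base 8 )5131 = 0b101001011001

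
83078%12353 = 8960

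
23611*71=1676381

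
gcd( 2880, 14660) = 20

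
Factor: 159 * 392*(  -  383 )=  - 23871624  =  - 2^3*3^1*7^2*53^1*383^1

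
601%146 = 17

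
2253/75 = 751/25 = 30.04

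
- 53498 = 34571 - 88069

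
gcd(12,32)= 4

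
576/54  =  10 + 2/3= 10.67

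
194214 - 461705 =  - 267491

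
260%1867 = 260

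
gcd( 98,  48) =2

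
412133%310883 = 101250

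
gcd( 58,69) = 1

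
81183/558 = 145 + 91/186 = 145.49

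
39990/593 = 67 + 259/593= 67.44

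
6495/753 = 8 + 157/251 = 8.63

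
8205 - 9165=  - 960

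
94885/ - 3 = - 94885/3 = -  31628.33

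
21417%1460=977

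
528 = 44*12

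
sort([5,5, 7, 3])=[ 3, 5,5 , 7] 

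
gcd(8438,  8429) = 1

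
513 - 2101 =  - 1588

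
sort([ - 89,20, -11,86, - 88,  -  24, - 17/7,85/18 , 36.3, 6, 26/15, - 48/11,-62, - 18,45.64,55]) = [-89, - 88, - 62 ,-24, - 18 , - 11,  -  48/11, -17/7,  26/15,85/18,6 , 20,36.3,45.64,55,86 ]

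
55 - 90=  - 35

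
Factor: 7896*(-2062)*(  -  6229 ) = 2^4 * 3^1*7^1 * 47^1 * 1031^1*6229^1 = 101417787408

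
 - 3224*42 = - 135408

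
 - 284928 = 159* (-1792) 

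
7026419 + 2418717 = 9445136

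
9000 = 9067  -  67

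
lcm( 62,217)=434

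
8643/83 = 8643/83=104.13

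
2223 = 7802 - 5579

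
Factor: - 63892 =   -  2^2 *15973^1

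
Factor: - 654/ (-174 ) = 29^( - 1)*109^1 = 109/29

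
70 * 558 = 39060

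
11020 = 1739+9281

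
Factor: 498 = 2^1*3^1*83^1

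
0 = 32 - 32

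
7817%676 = 381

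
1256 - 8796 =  - 7540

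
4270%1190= 700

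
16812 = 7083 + 9729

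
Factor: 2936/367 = 8 =2^3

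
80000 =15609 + 64391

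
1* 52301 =52301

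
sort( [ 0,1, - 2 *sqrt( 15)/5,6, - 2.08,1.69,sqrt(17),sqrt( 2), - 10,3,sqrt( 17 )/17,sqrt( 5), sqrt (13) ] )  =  [  -  10, - 2.08, - 2*sqrt(15) /5, 0,sqrt( 17)/17, 1,sqrt( 2 ),  1.69,sqrt( 5),3,sqrt(13 ),sqrt(17), 6]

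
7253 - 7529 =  - 276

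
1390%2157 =1390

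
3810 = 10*381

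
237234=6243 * 38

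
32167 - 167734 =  - 135567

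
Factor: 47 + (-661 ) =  -614= -2^1*307^1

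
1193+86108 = 87301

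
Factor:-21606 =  - 2^1*3^1*13^1*277^1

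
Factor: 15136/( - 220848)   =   - 22/321=- 2^1  *3^( - 1) * 11^1  *107^(  -  1 ) 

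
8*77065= 616520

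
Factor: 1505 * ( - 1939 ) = - 2918195= - 5^1*7^2*43^1*277^1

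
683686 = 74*9239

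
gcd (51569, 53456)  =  1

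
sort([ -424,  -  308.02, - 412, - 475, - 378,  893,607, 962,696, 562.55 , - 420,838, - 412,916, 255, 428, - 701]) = [ - 701 , - 475,  -  424, - 420,  -  412, - 412, - 378, - 308.02, 255 , 428, 562.55,607,696, 838, 893 , 916,962] 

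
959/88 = 10 + 79/88 = 10.90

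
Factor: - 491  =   - 491^1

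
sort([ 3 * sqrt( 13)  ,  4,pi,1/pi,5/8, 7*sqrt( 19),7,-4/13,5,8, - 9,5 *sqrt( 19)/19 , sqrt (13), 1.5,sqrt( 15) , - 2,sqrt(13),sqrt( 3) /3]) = [-9, - 2,- 4/13, 1/pi,sqrt(3 ) /3, 5/8,5* sqrt (19)/19,1.5,pi , sqrt (13 ),sqrt(13),sqrt (15), 4,5, 7,8,3 * sqrt(13),7*sqrt( 19 ) ]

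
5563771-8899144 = -3335373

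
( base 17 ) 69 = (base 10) 111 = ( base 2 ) 1101111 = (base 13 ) 87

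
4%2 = 0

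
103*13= 1339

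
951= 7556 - 6605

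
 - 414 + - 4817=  - 5231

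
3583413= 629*5697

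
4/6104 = 1/1526 = 0.00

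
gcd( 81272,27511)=1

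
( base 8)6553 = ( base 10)3435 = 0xd6b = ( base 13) 1743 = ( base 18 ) aaf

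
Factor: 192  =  2^6*3^1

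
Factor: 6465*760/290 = 491340/29 = 2^2*  3^1*5^1 * 19^1 * 29^(- 1 )*431^1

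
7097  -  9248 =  - 2151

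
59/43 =1 + 16/43 = 1.37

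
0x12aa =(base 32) 4LA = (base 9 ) 6488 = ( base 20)BII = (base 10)4778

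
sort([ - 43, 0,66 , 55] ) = [ - 43,0, 55,66 ]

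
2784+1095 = 3879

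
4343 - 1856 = 2487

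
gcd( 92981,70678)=1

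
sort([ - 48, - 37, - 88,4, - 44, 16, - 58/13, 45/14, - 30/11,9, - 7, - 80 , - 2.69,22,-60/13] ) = [ -88, - 80 ,-48, - 44, - 37,-7,-60/13 ,-58/13, - 30/11,- 2.69, 45/14, 4, 9, 16,22] 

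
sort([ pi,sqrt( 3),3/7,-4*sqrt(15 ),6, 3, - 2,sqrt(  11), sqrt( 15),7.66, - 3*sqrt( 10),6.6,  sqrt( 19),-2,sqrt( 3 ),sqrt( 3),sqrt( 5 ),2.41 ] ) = [ - 4*sqrt( 15), - 3*sqrt(10 ),  -  2, - 2, 3/7,  sqrt( 3), sqrt (3), sqrt ( 3),sqrt( 5),2.41,3,pi,sqrt(11 ),sqrt( 15), sqrt ( 19 ),6,  6.6, 7.66] 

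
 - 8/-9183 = 8/9183 = 0.00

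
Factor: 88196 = 2^2 * 17^1*1297^1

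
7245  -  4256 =2989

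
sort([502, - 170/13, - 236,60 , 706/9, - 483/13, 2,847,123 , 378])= [ - 236,-483/13, -170/13 , 2,60,706/9,123,378,502,847 ] 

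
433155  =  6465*67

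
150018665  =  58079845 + 91938820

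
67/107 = 67/107 = 0.63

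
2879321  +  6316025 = 9195346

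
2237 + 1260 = 3497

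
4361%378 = 203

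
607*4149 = 2518443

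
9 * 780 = 7020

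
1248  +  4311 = 5559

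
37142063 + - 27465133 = 9676930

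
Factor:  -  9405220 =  - 2^2*5^1*11^1*42751^1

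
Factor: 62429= 163^1*383^1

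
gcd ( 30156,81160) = 4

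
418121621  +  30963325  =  449084946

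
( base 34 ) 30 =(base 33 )33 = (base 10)102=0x66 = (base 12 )86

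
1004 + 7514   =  8518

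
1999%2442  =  1999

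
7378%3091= 1196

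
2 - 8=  - 6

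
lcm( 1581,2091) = 64821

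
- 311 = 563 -874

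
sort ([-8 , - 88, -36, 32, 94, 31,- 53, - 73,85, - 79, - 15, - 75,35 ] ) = [ - 88, - 79, - 75, - 73, - 53, - 36, - 15, - 8,31,32, 35,85,94 ] 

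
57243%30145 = 27098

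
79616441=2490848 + 77125593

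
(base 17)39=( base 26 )28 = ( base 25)2a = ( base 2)111100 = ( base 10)60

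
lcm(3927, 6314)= 322014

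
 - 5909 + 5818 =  - 91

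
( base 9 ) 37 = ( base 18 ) 1G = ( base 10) 34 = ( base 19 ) 1f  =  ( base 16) 22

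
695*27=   18765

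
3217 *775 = 2493175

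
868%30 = 28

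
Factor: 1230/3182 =3^1*5^1*37^ (- 1 )*41^1  *  43^ (-1 ) = 615/1591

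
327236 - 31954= 295282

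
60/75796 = 15/18949 =0.00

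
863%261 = 80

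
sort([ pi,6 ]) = [ pi,6] 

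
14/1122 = 7/561  =  0.01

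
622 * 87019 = 54125818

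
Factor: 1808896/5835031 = 2^9*23^( - 1)*107^(-1) * 2371^ ( - 1)*3533^1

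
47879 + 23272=71151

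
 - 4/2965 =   -  1+2961/2965 = -0.00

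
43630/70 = 623 + 2/7 = 623.29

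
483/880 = 483/880  =  0.55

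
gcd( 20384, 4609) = 1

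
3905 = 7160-3255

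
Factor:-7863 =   -  3^1*2621^1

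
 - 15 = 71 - 86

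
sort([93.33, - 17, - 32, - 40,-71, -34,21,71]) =[-71, - 40, - 34, - 32, - 17,  21,71,93.33 ] 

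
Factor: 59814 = 2^1*3^2*3323^1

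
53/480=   53/480 = 0.11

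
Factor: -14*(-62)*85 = 2^2*5^1*7^1*17^1*31^1 =73780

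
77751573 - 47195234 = 30556339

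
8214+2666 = 10880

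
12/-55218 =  - 1 + 9201/9203 =- 0.00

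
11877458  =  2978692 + 8898766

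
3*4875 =14625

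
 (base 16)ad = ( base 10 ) 173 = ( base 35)4X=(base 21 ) 85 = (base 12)125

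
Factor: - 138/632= - 69/316 = - 2^( - 2)*3^1*23^1*79^( - 1) 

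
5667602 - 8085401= - 2417799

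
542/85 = 6 + 32/85 = 6.38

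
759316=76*9991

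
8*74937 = 599496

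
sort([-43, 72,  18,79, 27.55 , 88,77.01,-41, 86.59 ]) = [ - 43, -41,  18,27.55, 72 , 77.01,  79, 86.59 , 88 ]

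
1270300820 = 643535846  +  626764974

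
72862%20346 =11824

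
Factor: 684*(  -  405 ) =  - 277020= - 2^2*3^6*5^1*19^1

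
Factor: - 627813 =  - 3^2*79^1 * 883^1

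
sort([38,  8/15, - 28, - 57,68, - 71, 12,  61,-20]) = [-71,  -  57, - 28, - 20,8/15, 12, 38, 61, 68]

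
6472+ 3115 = 9587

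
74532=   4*18633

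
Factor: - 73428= - 2^2*3^1 * 29^1 * 211^1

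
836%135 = 26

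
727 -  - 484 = 1211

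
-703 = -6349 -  - 5646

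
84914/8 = 10614 + 1/4 = 10614.25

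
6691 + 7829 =14520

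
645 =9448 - 8803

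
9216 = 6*1536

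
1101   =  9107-8006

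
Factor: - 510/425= - 6/5= - 2^1*3^1 *5^( - 1)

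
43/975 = 43/975 =0.04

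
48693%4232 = 2141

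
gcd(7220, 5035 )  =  95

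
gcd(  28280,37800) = 280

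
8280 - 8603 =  - 323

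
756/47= 756/47 =16.09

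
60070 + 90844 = 150914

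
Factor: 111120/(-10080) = -463/42 = - 2^( - 1)*3^(  -  1 )*7^( -1 )*463^1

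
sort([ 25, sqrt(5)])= [sqrt( 5 ),25 ] 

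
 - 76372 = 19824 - 96196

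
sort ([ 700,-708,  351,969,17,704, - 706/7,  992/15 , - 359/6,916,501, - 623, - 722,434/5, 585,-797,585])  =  [ - 797, - 722, - 708,  -  623, - 706/7, - 359/6, 17, 992/15,434/5, 351,501,585 , 585, 700,704,916 , 969 ] 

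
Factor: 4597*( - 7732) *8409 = - 298889529636   =  - 2^2*3^1*1933^1*2803^1*4597^1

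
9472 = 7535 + 1937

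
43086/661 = 43086/661 = 65.18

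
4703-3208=1495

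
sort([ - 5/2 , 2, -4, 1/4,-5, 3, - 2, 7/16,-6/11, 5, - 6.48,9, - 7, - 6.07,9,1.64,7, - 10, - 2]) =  [ - 10, - 7, - 6.48, - 6.07, - 5, - 4 , - 5/2, - 2, - 2,  -  6/11, 1/4, 7/16,1.64,2, 3,5, 7, 9,9]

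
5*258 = 1290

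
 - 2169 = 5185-7354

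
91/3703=13/529 = 0.02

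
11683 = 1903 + 9780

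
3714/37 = 3714/37 = 100.38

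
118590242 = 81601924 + 36988318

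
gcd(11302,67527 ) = 1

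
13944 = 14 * 996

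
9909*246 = 2437614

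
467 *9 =4203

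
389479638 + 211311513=600791151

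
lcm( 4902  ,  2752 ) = 156864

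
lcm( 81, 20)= 1620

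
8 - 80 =  -  72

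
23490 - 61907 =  - 38417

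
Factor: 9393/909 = 3^(  -  1)*31^1 = 31/3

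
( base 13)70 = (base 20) 4B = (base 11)83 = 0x5B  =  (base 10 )91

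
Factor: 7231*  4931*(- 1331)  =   - 47458217191 = -7^1* 11^3*1033^1*4931^1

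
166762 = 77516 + 89246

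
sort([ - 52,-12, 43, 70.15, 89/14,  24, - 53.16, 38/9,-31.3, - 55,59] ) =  [ - 55, - 53.16 , - 52,-31.3, - 12,38/9, 89/14,24,43, 59,  70.15 ]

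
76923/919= 83+646/919= 83.70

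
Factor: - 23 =  -  23^1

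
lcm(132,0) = 0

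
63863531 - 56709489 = 7154042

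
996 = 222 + 774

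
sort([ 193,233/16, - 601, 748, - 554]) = [ - 601, - 554,233/16, 193 , 748] 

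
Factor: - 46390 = - 2^1*5^1*4639^1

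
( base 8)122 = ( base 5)312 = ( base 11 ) 75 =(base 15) 57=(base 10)82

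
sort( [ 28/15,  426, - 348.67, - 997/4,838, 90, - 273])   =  [ - 348.67, - 273,-997/4, 28/15,  90, 426 , 838 ]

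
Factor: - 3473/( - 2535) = 3^(-1 )*5^( - 1)*13^( - 2)*23^1* 151^1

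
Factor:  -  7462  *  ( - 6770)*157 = 7931285180 = 2^2 * 5^1 * 7^1 * 13^1*41^1 * 157^1*677^1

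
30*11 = 330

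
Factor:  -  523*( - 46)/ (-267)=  - 24058/267 = - 2^1 * 3^( - 1 ) * 23^1*89^( - 1) * 523^1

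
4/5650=2/2825= 0.00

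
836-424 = 412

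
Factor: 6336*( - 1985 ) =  - 2^6*3^2*5^1*11^1*397^1 = - 12576960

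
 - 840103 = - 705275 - 134828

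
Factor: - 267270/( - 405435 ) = 2^1*59^1*179^( - 1 ) = 118/179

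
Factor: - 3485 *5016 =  - 2^3*3^1*5^1 * 11^1*17^1*19^1 *41^1 = -17480760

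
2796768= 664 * 4212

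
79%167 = 79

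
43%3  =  1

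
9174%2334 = 2172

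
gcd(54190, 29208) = 2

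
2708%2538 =170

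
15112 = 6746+8366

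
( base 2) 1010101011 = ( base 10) 683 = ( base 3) 221022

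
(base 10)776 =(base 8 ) 1410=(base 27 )11k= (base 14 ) 3d6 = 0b1100001000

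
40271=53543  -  13272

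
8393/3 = 8393/3 = 2797.67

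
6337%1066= 1007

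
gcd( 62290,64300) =10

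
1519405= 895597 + 623808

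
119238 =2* 59619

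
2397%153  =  102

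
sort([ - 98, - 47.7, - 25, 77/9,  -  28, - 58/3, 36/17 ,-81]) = [-98, - 81, - 47.7, - 28, - 25, - 58/3, 36/17, 77/9]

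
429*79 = 33891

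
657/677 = 657/677 = 0.97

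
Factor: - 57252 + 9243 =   -  3^1*13^1*1231^1 = -  48009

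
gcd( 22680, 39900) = 420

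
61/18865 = 61/18865 = 0.00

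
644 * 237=152628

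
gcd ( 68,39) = 1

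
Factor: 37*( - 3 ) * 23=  - 2553 = - 3^1 * 23^1*37^1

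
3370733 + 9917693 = 13288426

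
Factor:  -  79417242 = -2^1*3^2*61^1 *151^1*479^1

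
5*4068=20340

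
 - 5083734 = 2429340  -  7513074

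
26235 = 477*55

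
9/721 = 9/721  =  0.01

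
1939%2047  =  1939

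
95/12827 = 95/12827 = 0.01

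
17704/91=17704/91 = 194.55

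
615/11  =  55 + 10/11  =  55.91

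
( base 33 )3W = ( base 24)5B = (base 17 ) 7c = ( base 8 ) 203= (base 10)131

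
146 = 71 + 75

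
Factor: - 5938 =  - 2^1*2969^1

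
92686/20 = 4634 + 3/10 = 4634.30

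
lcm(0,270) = 0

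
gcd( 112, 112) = 112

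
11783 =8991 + 2792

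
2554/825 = 2554/825  =  3.10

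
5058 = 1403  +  3655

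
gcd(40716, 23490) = 1566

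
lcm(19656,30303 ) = 727272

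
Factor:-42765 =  - 3^1*5^1* 2851^1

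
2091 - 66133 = -64042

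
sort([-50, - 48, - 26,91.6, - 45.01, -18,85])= [ - 50, - 48, - 45.01, - 26, - 18, 85, 91.6]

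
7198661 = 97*74213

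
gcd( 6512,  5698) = 814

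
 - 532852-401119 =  - 933971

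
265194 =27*9822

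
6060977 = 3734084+2326893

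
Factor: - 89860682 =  - 2^1 *44930341^1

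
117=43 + 74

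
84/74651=84/74651 = 0.00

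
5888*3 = 17664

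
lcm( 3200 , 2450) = 156800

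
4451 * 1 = 4451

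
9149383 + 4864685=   14014068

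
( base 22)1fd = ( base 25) 182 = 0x33b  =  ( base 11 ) 692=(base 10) 827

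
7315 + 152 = 7467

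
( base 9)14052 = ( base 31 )9s7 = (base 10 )9524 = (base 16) 2534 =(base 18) 1b72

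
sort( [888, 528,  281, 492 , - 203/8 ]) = [ - 203/8 , 281,492,528,  888 ] 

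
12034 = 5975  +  6059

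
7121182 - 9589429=  -  2468247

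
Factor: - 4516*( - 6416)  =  2^6*401^1*1129^1 = 28974656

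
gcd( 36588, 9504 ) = 12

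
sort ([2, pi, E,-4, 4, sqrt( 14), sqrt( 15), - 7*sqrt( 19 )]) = [-7*sqrt( 19 ),-4, 2, E,pi, sqrt ( 14 ), sqrt(15),4]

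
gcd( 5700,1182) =6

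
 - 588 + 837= 249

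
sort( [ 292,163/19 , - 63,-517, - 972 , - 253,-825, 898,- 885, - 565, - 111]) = [-972, - 885, - 825, - 565, - 517, - 253, - 111,-63,163/19,292,898] 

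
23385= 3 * 7795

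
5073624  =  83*61128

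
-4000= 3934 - 7934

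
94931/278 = 341 + 133/278 = 341.48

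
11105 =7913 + 3192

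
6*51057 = 306342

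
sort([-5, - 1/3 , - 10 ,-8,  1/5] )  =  [ - 10,  -  8 , - 5, - 1/3,  1/5 ]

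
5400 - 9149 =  - 3749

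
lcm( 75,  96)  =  2400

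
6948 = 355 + 6593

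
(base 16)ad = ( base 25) 6n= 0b10101101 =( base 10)173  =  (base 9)212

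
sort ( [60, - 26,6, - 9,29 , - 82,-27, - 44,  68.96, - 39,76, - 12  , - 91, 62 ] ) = [ - 91,  -  82, - 44, - 39, - 27, - 26, - 12, - 9,6,29, 60 , 62,68.96,76]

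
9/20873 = 9/20873 = 0.00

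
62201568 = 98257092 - 36055524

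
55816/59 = 55816/59 = 946.03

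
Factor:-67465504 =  - 2^5*19^1*37^1*2999^1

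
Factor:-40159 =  - 7^1*5737^1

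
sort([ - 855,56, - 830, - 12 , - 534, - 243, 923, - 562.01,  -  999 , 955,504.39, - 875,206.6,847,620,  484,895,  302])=[ - 999 , - 875, - 855, - 830, - 562.01, - 534,  -  243,  -  12, 56, 206.6,302, 484, 504.39,620, 847,895, 923,955 ] 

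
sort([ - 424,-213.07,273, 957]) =[ - 424, - 213.07 , 273, 957]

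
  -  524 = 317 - 841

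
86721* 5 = 433605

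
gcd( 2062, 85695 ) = 1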